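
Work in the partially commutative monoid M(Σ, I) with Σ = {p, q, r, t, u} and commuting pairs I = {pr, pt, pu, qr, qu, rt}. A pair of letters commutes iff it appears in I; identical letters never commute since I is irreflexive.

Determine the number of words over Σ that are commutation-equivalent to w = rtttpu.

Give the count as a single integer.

24

drop 0:r onto floor
drop 1:t onto floor
drop 2:t onto {1:t}
drop 3:t onto {2:t}
drop 4:p onto floor
drop 5:u onto {0:r, 3:t}
ground layer = {0:r, 1:t, 4:p}
drop-orders for the pieces not yet dropped (sum over which currently-grounded one goes next):
  1 to go: {4} 1  {5} 1
  2 to go: {0,5} 1  {3,5} 1  {4,5} 2
  3 to go: {0,3,5} 2  {0,4,5} 3  {2,3,5} 1  {3,4,5} 3
  4 to go: {0,2,3,5} 3  {0,3,4,5} 8  {1,2,3,5} 1  {2,3,4,5} 4
  if 0:r drops first: 5 orders
  if 1:t drops first: 15 orders
  if 4:p drops first: 4 orders
heap linearizations: 24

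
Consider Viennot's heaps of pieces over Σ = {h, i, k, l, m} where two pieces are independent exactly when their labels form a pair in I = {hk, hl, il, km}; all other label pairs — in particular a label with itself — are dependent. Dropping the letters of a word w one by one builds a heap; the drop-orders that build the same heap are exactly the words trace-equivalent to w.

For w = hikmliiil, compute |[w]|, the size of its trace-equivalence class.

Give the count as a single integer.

20

piece 0:h — minimal
piece 1:i rests on {0:h}
piece 2:k rests on {1:i}
piece 3:m rests on {1:i}
piece 4:l rests on {2:k, 3:m}
piece 5:i rests on {2:k, 3:m}
piece 6:i rests on {5:i}
piece 7:i rests on {6:i}
piece 8:l rests on {4:l}
minimal pieces: {0:h}
ways to finish when only these pieces remain (= sum over removing one remaining piece with nothing left below it):
  1 left: {7}→1  {8}→1
  2 left: {4,8}→1  {6,7}→1  {7,8}→2
  3 left: {4,7,8}→3  {5,6,7}→1  {6,7,8}→3
  4 left: {4,6,7,8}→6  {5,6,7,8}→4
  5 left: {4,5,6,7,8}→10
  6 left: {2,4,5,6,7,8}→10  {3,4,5,6,7,8}→10
  7 left: {2,3,4,5,6,7,8}→20
  placing 0:h first → 20 extensions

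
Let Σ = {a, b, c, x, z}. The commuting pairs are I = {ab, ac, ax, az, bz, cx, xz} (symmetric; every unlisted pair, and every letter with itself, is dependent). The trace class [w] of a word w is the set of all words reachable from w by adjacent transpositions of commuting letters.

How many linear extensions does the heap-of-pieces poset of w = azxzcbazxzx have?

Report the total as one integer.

2475

piece 0:a — minimal
piece 1:z — minimal
piece 2:x — minimal
piece 3:z rests on {1:z}
piece 4:c rests on {3:z}
piece 5:b rests on {2:x, 4:c}
piece 6:a rests on {0:a}
piece 7:z rests on {4:c}
piece 8:x rests on {5:b}
piece 9:z rests on {7:z}
piece 10:x rests on {8:x}
minimal pieces: {0:a, 1:z, 2:x}
ways to finish when only these pieces remain (= sum over removing one remaining piece with nothing left below it):
  1 left: {6}→1  {9}→1  {10}→1
  2 left: {0,6}→1  {6,9}→2  {6,10}→2  {7,9}→1  {8,10}→1  {9,10}→2
  3 left: {0,6,9}→3  {0,6,10}→3  {5,8,10}→1  {6,7,9}→3  {6,8,10}→3  {6,9,10}→6  {7,9,10}→3  {8,9,10}→3
  4 left: {0,6,7,9}→6  {0,6,8,10}→6  {0,6,9,10}→12  {2,5,8,10}→1  {5,6,8,10}→4  {5,8,9,10}→4  {6,7,9,10}→12  {6,8,9,10}→12  {7,8,9,10}→6
  5 left: {0,5,6,8,10}→10  {0,6,7,9,10}→30  {0,6,8,9,10}→30  {2,5,6,8,10}→5  {2,5,8,9,10}→5  {5,6,8,9,10}→20  {5,7,8,9,10}→10  {6,7,8,9,10}→30
  6 left: {0,2,5,6,8,10}→15  {0,5,6,8,9,10}→60  {0,6,7,8,9,10}→90  {2,5,6,8,9,10}→30  {2,5,7,8,9,10}→15  {4,5,7,8,9,10}→10  {5,6,7,8,9,10}→60
  7 left: {0,2,5,6,8,9,10}→105  {0,5,6,7,8,9,10}→210  {2,4,5,7,8,9,10}→25  {2,5,6,7,8,9,10}→105  {3,4,5,7,8,9,10}→10  {4,5,6,7,8,9,10}→70
  8 left: {0,2,5,6,7,8,9,10}→420  {0,4,5,6,7,8,9,10}→280  {1,3,4,5,7,8,9,10}→10  {2,3,4,5,7,8,9,10}→35  {2,4,5,6,7,8,9,10}→200  {3,4,5,6,7,8,9,10}→80
  9 left: {0,2,4,5,6,7,8,9,10}→900  {0,3,4,5,6,7,8,9,10}→360  {1,2,3,4,5,7,8,9,10}→45  {1,3,4,5,6,7,8,9,10}→90  {2,3,4,5,6,7,8,9,10}→315
  placing 0:a first → 450 extensions
  placing 1:z first → 1575 extensions
  placing 2:x first → 450 extensions
total linear extensions = 2475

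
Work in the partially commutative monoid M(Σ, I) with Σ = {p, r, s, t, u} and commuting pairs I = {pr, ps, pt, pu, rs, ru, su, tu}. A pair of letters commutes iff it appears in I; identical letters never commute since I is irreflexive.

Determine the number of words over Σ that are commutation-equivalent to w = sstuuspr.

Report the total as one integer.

336

#0=s has no predecessor
#1=s depends on [0:s]
#2=t depends on [1:s]
#3=u has no predecessor
#4=u depends on [3:u]
#5=s depends on [2:t]
#6=p has no predecessor
#7=r depends on [2:t]
sources: [0:s, 3:u, 6:p]
N(rest) = Σ N(rest − s) over sources s of rest; N(one piece) = 1:
  size 1 → [4]=1  [5]=1  [6]=1  [7]=1
  size 2 → [3,4]=1  [4,5]=2  [4,6]=2  [4,7]=2  [5,6]=2  [5,7]=2  [6,7]=2
  size 3 → [2,5,7]=2  [3,4,5]=3  [3,4,6]=3  [3,4,7]=3  [4,5,6]=6  [4,5,7]=6  [4,6,7]=6  [5,6,7]=6
  size 4 → [1,2,5,7]=2  [2,4,5,7]=8  [2,5,6,7]=8  [3,4,5,6]=12  [3,4,5,7]=12  [3,4,6,7]=12  [4,5,6,7]=24
  size 5 → [0,1,2,5,7]=2  [1,2,4,5,7]=10  [1,2,5,6,7]=10  [2,3,4,5,7]=20  [2,4,5,6,7]=40  [3,4,5,6,7]=60
  size 6 → [0,1,2,4,5,7]=12  [0,1,2,5,6,7]=12  [1,2,3,4,5,7]=30  [1,2,4,5,6,7]=60  [2,3,4,5,6,7]=120
  first=0(s) contributes 210
  first=3(u) contributes 84
  first=6(p) contributes 42
|[w]| = 336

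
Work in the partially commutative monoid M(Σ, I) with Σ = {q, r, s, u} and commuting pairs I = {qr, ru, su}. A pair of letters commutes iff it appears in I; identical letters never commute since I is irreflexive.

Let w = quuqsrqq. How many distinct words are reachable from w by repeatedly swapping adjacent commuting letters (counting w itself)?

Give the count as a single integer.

drop 0:q onto floor
drop 1:u onto {0:q}
drop 2:u onto {1:u}
drop 3:q onto {2:u}
drop 4:s onto {3:q}
drop 5:r onto {4:s}
drop 6:q onto {4:s}
drop 7:q onto {6:q}
ground layer = {0:q}
drop-orders for the pieces not yet dropped (sum over which currently-grounded one goes next):
  1 to go: {5} 1  {7} 1
  2 to go: {5,7} 2  {6,7} 1
  3 to go: {5,6,7} 3
  4 to go: {4,5,6,7} 3
  5 to go: {3,4,5,6,7} 3
  6 to go: {2,3,4,5,6,7} 3
  if 0:q drops first: 3 orders

3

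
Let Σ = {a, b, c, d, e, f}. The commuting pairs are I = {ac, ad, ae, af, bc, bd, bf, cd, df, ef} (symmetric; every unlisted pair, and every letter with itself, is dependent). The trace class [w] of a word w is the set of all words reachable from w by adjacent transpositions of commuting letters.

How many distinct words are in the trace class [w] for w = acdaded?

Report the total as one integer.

piece 0:a — minimal
piece 1:c — minimal
piece 2:d — minimal
piece 3:a rests on {0:a}
piece 4:d rests on {2:d}
piece 5:e rests on {1:c, 4:d}
piece 6:d rests on {5:e}
minimal pieces: {0:a, 1:c, 2:d}
ways to finish when only these pieces remain (= sum over removing one remaining piece with nothing left below it):
  1 left: {3}→1  {6}→1
  2 left: {0,3}→1  {3,6}→2  {5,6}→1
  3 left: {0,3,6}→3  {1,5,6}→1  {3,5,6}→3  {4,5,6}→1
  4 left: {0,3,5,6}→6  {1,3,5,6}→4  {1,4,5,6}→2  {2,4,5,6}→1  {3,4,5,6}→4
  5 left: {0,1,3,5,6}→10  {0,3,4,5,6}→10  {1,2,4,5,6}→3  {1,3,4,5,6}→10  {2,3,4,5,6}→5
  placing 0:a first → 18 extensions
  placing 1:c first → 15 extensions
  placing 2:d first → 30 extensions
total linear extensions = 63

63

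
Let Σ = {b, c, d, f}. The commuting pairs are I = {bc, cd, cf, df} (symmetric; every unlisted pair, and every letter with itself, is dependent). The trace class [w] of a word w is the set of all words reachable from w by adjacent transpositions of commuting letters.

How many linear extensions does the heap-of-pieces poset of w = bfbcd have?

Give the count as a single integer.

#0=b has no predecessor
#1=f depends on [0:b]
#2=b depends on [1:f]
#3=c has no predecessor
#4=d depends on [2:b]
sources: [0:b, 3:c]
N(rest) = Σ N(rest − s) over sources s of rest; N(one piece) = 1:
  size 1 → [3]=1  [4]=1
  size 2 → [2,4]=1  [3,4]=2
  size 3 → [1,2,4]=1  [2,3,4]=3
  first=0(b) contributes 4
  first=3(c) contributes 1
|[w]| = 5

5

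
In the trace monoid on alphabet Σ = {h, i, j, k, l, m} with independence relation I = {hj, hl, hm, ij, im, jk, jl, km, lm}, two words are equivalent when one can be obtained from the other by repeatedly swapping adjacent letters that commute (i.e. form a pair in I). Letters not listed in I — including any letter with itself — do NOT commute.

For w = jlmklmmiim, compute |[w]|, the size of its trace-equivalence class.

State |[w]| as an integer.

252

piece 0:j — minimal
piece 1:l — minimal
piece 2:m rests on {0:j}
piece 3:k rests on {1:l}
piece 4:l rests on {3:k}
piece 5:m rests on {2:m}
piece 6:m rests on {5:m}
piece 7:i rests on {4:l}
piece 8:i rests on {7:i}
piece 9:m rests on {6:m}
minimal pieces: {0:j, 1:l}
ways to finish when only these pieces remain (= sum over removing one remaining piece with nothing left below it):
  1 left: {8}→1  {9}→1
  2 left: {6,9}→1  {7,8}→1  {8,9}→2
  3 left: {4,7,8}→1  {5,6,9}→1  {6,8,9}→3  {7,8,9}→3
  4 left: {2,5,6,9}→1  {3,4,7,8}→1  {4,7,8,9}→4  {5,6,8,9}→4  {6,7,8,9}→6
  5 left: {0,2,5,6,9}→1  {1,3,4,7,8}→1  {2,5,6,8,9}→5  {3,4,7,8,9}→5  {4,6,7,8,9}→10  {5,6,7,8,9}→10
  6 left: {0,2,5,6,8,9}→6  {1,3,4,7,8,9}→6  {2,5,6,7,8,9}→15  {3,4,6,7,8,9}→15  {4,5,6,7,8,9}→20
  7 left: {0,2,5,6,7,8,9}→21  {1,3,4,6,7,8,9}→21  {2,4,5,6,7,8,9}→35  {3,4,5,6,7,8,9}→35
  8 left: {0,2,4,5,6,7,8,9}→56  {1,3,4,5,6,7,8,9}→56  {2,3,4,5,6,7,8,9}→70
  placing 0:j first → 126 extensions
  placing 1:l first → 126 extensions
total linear extensions = 252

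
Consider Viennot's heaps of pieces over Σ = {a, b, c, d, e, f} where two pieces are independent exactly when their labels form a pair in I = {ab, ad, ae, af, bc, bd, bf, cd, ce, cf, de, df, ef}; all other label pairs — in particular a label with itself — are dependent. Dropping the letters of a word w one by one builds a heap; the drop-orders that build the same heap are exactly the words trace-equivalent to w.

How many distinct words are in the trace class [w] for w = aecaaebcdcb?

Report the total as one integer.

0(a) covers ∅
1(e) covers ∅
2(c) covers 0:a
3(a) covers 2:c
4(a) covers 3:a
5(e) covers 1:e
6(b) covers 5:e
7(c) covers 4:a
8(d) covers ∅
9(c) covers 7:c
10(b) covers 6:b
floor of heap: 0:a, 1:e, 8:d
completions by unplaced set U, small U first (add the entries for U minus each lowest piece of U):
  |U|=1: {8}:1  {9}:1  {10}:1
  |U|=2: {6,10}:1  {7,9}:1  {8,9}:2  {8,10}:2  {9,10}:2
  |U|=3: {4,7,9}:1  {5,6,10}:1  {6,8,10}:3  {6,9,10}:3  {7,8,9}:3  {7,9,10}:3  {8,9,10}:6
  |U|=4: {1,5,6,10}:1  {3,4,7,9}:1  {4,7,8,9}:4  {4,7,9,10}:4  {5,6,8,10}:4  {5,6,9,10}:4  {6,7,9,10}:6  {6,8,9,10}:12  {7,8,9,10}:12
  |U|=5: {1,5,6,8,10}:5  {1,5,6,9,10}:5  {2,3,4,7,9}:1  {3,4,7,8,9}:5  {3,4,7,9,10}:5  {4,6,7,9,10}:10  {4,7,8,9,10}:20  {5,6,7,9,10}:10  {5,6,8,9,10}:20  {6,7,8,9,10}:30
  |U|=6: {0,2,3,4,7,9}:1  {1,5,6,7,9,10}:15  {1,5,6,8,9,10}:30  {2,3,4,7,8,9}:6  {2,3,4,7,9,10}:6  {3,4,6,7,9,10}:15  {3,4,7,8,9,10}:30  {4,5,6,7,9,10}:20  {4,6,7,8,9,10}:60  {5,6,7,8,9,10}:60
  |U|=7: {0,2,3,4,7,8,9}:7  {0,2,3,4,7,9,10}:7  {1,4,5,6,7,9,10}:35  {1,5,6,7,8,9,10}:105  {2,3,4,6,7,9,10}:21  {2,3,4,7,8,9,10}:42  {3,4,5,6,7,9,10}:35  {3,4,6,7,8,9,10}:105  {4,5,6,7,8,9,10}:140
  |U|=8: {0,2,3,4,6,7,9,10}:28  {0,2,3,4,7,8,9,10}:56  {1,3,4,5,6,7,9,10}:70  {1,4,5,6,7,8,9,10}:280  {2,3,4,5,6,7,9,10}:56  {2,3,4,6,7,8,9,10}:168  {3,4,5,6,7,8,9,10}:280
  |U|=9: {0,2,3,4,5,6,7,9,10}:84  {0,2,3,4,6,7,8,9,10}:252  {1,2,3,4,5,6,7,9,10}:126  {1,3,4,5,6,7,8,9,10}:630  {2,3,4,5,6,7,8,9,10}:504
  start at 0(a): 1260
  start at 1(e): 840
  start at 8(d): 210
sum over floor = 2310

2310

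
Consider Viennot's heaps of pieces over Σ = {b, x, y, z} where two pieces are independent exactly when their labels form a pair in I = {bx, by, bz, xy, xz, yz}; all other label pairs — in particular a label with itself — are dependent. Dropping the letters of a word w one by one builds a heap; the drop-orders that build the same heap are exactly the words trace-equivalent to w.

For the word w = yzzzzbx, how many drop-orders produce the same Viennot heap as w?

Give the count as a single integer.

210

drop 0:y onto floor
drop 1:z onto floor
drop 2:z onto {1:z}
drop 3:z onto {2:z}
drop 4:z onto {3:z}
drop 5:b onto floor
drop 6:x onto floor
ground layer = {0:y, 1:z, 5:b, 6:x}
drop-orders for the pieces not yet dropped (sum over which currently-grounded one goes next):
  1 to go: {0} 1  {4} 1  {5} 1  {6} 1
  2 to go: {0,4} 2  {0,5} 2  {0,6} 2  {3,4} 1  {4,5} 2  {4,6} 2  {5,6} 2
  3 to go: {0,3,4} 3  {0,4,5} 6  {0,4,6} 6  {0,5,6} 6  {2,3,4} 1  {3,4,5} 3  {3,4,6} 3  {4,5,6} 6
  4 to go: {0,2,3,4} 4  {0,3,4,5} 12  {0,3,4,6} 12  {0,4,5,6} 24  {1,2,3,4} 1  {2,3,4,5} 4  {2,3,4,6} 4  {3,4,5,6} 12
  5 to go: {0,1,2,3,4} 5  {0,2,3,4,5} 20  {0,2,3,4,6} 20  {0,3,4,5,6} 60  {1,2,3,4,5} 5  {1,2,3,4,6} 5  {2,3,4,5,6} 20
  if 0:y drops first: 30 orders
  if 1:z drops first: 120 orders
  if 5:b drops first: 30 orders
  if 6:x drops first: 30 orders
heap linearizations: 210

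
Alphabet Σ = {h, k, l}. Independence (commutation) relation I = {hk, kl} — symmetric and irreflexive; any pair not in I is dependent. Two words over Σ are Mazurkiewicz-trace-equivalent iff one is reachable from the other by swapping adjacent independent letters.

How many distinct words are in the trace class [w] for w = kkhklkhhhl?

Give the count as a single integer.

piece 0:k — minimal
piece 1:k rests on {0:k}
piece 2:h — minimal
piece 3:k rests on {1:k}
piece 4:l rests on {2:h}
piece 5:k rests on {3:k}
piece 6:h rests on {4:l}
piece 7:h rests on {6:h}
piece 8:h rests on {7:h}
piece 9:l rests on {8:h}
minimal pieces: {0:k, 2:h}
ways to finish when only these pieces remain (= sum over removing one remaining piece with nothing left below it):
  1 left: {5}→1  {9}→1
  2 left: {3,5}→1  {5,9}→2  {8,9}→1
  3 left: {1,3,5}→1  {3,5,9}→3  {5,8,9}→3  {7,8,9}→1
  4 left: {0,1,3,5}→1  {1,3,5,9}→4  {3,5,8,9}→6  {5,7,8,9}→4  {6,7,8,9}→1
  5 left: {0,1,3,5,9}→5  {1,3,5,8,9}→10  {3,5,7,8,9}→10  {4,6,7,8,9}→1  {5,6,7,8,9}→5
  6 left: {0,1,3,5,8,9}→15  {1,3,5,7,8,9}→20  {2,4,6,7,8,9}→1  {3,5,6,7,8,9}→15  {4,5,6,7,8,9}→6
  7 left: {0,1,3,5,7,8,9}→35  {1,3,5,6,7,8,9}→35  {2,4,5,6,7,8,9}→7  {3,4,5,6,7,8,9}→21
  8 left: {0,1,3,5,6,7,8,9}→70  {1,3,4,5,6,7,8,9}→56  {2,3,4,5,6,7,8,9}→28
  placing 0:k first → 84 extensions
  placing 2:h first → 126 extensions
total linear extensions = 210

210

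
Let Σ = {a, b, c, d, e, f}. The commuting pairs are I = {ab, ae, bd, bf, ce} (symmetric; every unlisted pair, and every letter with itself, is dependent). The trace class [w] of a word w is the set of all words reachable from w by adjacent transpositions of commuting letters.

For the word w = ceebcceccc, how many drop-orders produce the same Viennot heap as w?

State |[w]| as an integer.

drop 0:c onto floor
drop 1:e onto floor
drop 2:e onto {1:e}
drop 3:b onto {0:c, 2:e}
drop 4:c onto {3:b}
drop 5:c onto {4:c}
drop 6:e onto {3:b}
drop 7:c onto {5:c}
drop 8:c onto {7:c}
drop 9:c onto {8:c}
ground layer = {0:c, 1:e}
drop-orders for the pieces not yet dropped (sum over which currently-grounded one goes next):
  1 to go: {6} 1  {9} 1
  2 to go: {6,9} 2  {8,9} 1
  3 to go: {6,8,9} 3  {7,8,9} 1
  4 to go: {5,7,8,9} 1  {6,7,8,9} 4
  5 to go: {4,5,7,8,9} 1  {5,6,7,8,9} 5
  6 to go: {4,5,6,7,8,9} 6
  7 to go: {3,4,5,6,7,8,9} 6
  8 to go: {0,3,4,5,6,7,8,9} 6  {2,3,4,5,6,7,8,9} 6
  if 0:c drops first: 6 orders
  if 1:e drops first: 12 orders
heap linearizations: 18

18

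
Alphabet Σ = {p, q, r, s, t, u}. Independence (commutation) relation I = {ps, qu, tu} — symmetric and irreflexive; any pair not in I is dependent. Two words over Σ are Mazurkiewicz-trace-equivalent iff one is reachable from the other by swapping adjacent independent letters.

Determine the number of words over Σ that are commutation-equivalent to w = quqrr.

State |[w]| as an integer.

0(q) covers ∅
1(u) covers ∅
2(q) covers 0:q
3(r) covers 1:u, 2:q
4(r) covers 3:r
floor of heap: 0:q, 1:u
completions by unplaced set U, small U first (add the entries for U minus each lowest piece of U):
  |U|=1: {4}:1
  |U|=2: {3,4}:1
  |U|=3: {1,3,4}:1  {2,3,4}:1
  start at 0(q): 2
  start at 1(u): 1
sum over floor = 3

3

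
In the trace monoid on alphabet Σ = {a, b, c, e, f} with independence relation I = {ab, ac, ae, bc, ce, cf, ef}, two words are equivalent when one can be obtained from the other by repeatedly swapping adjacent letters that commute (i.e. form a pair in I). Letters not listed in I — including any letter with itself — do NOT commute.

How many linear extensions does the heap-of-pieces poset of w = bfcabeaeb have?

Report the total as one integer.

135

#0=b has no predecessor
#1=f depends on [0:b]
#2=c has no predecessor
#3=a depends on [1:f]
#4=b depends on [1:f]
#5=e depends on [4:b]
#6=a depends on [3:a]
#7=e depends on [5:e]
#8=b depends on [7:e]
sources: [0:b, 2:c]
N(rest) = Σ N(rest − s) over sources s of rest; N(one piece) = 1:
  size 1 → [2]=1  [6]=1  [8]=1
  size 2 → [2,6]=2  [2,8]=2  [3,6]=1  [6,8]=2  [7,8]=1
  size 3 → [2,3,6]=3  [2,6,8]=6  [2,7,8]=3  [3,6,8]=3  [5,7,8]=1  [6,7,8]=3
  size 4 → [2,3,6,8]=12  [2,5,7,8]=4  [2,6,7,8]=12  [3,6,7,8]=6  [4,5,7,8]=1  [5,6,7,8]=4
  size 5 → [2,3,6,7,8]=30  [2,4,5,7,8]=5  [2,5,6,7,8]=20  [3,5,6,7,8]=10  [4,5,6,7,8]=5
  size 6 → [2,3,5,6,7,8]=60  [2,4,5,6,7,8]=30  [3,4,5,6,7,8]=15
  size 7 → [1,3,4,5,6,7,8]=15  [2,3,4,5,6,7,8]=105
  first=0(b) contributes 120
  first=2(c) contributes 15
|[w]| = 135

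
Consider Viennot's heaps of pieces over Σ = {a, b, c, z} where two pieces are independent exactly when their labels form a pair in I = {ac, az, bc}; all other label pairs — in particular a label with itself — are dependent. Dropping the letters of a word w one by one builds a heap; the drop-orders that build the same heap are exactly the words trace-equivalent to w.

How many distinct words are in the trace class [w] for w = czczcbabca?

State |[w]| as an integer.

0(c) covers ∅
1(z) covers 0:c
2(c) covers 1:z
3(z) covers 2:c
4(c) covers 3:z
5(b) covers 3:z
6(a) covers 5:b
7(b) covers 6:a
8(c) covers 4:c
9(a) covers 7:b
floor of heap: 0:c
completions by unplaced set U, small U first (add the entries for U minus each lowest piece of U):
  |U|=1: {8}:1  {9}:1
  |U|=2: {4,8}:1  {7,9}:1  {8,9}:2
  |U|=3: {4,8,9}:3  {6,7,9}:1  {7,8,9}:3
  |U|=4: {4,7,8,9}:6  {5,6,7,9}:1  {6,7,8,9}:4
  |U|=5: {4,6,7,8,9}:10  {5,6,7,8,9}:5
  |U|=6: {4,5,6,7,8,9}:15
  |U|=7: {3,4,5,6,7,8,9}:15
  |U|=8: {2,3,4,5,6,7,8,9}:15
  start at 0(c): 15

15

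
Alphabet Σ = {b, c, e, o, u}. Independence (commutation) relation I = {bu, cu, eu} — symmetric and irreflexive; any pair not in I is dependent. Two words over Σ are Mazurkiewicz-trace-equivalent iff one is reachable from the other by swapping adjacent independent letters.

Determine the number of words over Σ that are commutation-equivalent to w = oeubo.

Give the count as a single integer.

piece 0:o — minimal
piece 1:e rests on {0:o}
piece 2:u rests on {0:o}
piece 3:b rests on {1:e}
piece 4:o rests on {2:u, 3:b}
minimal pieces: {0:o}
ways to finish when only these pieces remain (= sum over removing one remaining piece with nothing left below it):
  1 left: {4}→1
  2 left: {2,4}→1  {3,4}→1
  3 left: {1,3,4}→1  {2,3,4}→2
  placing 0:o first → 3 extensions

3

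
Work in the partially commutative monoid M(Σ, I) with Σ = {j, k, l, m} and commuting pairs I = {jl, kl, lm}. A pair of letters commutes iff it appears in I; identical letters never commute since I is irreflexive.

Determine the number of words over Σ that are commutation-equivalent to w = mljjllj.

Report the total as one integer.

0(m) covers ∅
1(l) covers ∅
2(j) covers 0:m
3(j) covers 2:j
4(l) covers 1:l
5(l) covers 4:l
6(j) covers 3:j
floor of heap: 0:m, 1:l
completions by unplaced set U, small U first (add the entries for U minus each lowest piece of U):
  |U|=1: {5}:1  {6}:1
  |U|=2: {3,6}:1  {4,5}:1  {5,6}:2
  |U|=3: {1,4,5}:1  {2,3,6}:1  {3,5,6}:3  {4,5,6}:3
  |U|=4: {0,2,3,6}:1  {1,4,5,6}:4  {2,3,5,6}:4  {3,4,5,6}:6
  |U|=5: {0,2,3,5,6}:5  {1,3,4,5,6}:10  {2,3,4,5,6}:10
  start at 0(m): 20
  start at 1(l): 15
sum over floor = 35

35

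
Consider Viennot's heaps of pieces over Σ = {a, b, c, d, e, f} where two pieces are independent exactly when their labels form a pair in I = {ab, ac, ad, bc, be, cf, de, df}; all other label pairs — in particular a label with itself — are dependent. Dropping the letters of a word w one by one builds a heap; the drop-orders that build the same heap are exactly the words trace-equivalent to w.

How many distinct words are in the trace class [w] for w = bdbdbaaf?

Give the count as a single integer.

21

drop 0:b onto floor
drop 1:d onto {0:b}
drop 2:b onto {1:d}
drop 3:d onto {2:b}
drop 4:b onto {3:d}
drop 5:a onto floor
drop 6:a onto {5:a}
drop 7:f onto {4:b, 6:a}
ground layer = {0:b, 5:a}
drop-orders for the pieces not yet dropped (sum over which currently-grounded one goes next):
  1 to go: {7} 1
  2 to go: {4,7} 1  {6,7} 1
  3 to go: {3,4,7} 1  {4,6,7} 2  {5,6,7} 1
  4 to go: {2,3,4,7} 1  {3,4,6,7} 3  {4,5,6,7} 3
  5 to go: {1,2,3,4,7} 1  {2,3,4,6,7} 4  {3,4,5,6,7} 6
  6 to go: {0,1,2,3,4,7} 1  {1,2,3,4,6,7} 5  {2,3,4,5,6,7} 10
  if 0:b drops first: 15 orders
  if 5:a drops first: 6 orders
heap linearizations: 21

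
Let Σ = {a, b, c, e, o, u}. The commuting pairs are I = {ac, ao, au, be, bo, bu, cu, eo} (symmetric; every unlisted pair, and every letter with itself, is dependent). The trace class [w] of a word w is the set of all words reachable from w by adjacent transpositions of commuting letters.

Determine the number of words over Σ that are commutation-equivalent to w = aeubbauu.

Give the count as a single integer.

34

piece 0:a — minimal
piece 1:e rests on {0:a}
piece 2:u rests on {1:e}
piece 3:b rests on {0:a}
piece 4:b rests on {3:b}
piece 5:a rests on {1:e, 4:b}
piece 6:u rests on {2:u}
piece 7:u rests on {6:u}
minimal pieces: {0:a}
ways to finish when only these pieces remain (= sum over removing one remaining piece with nothing left below it):
  1 left: {5}→1  {7}→1
  2 left: {4,5}→1  {5,7}→2  {6,7}→1
  3 left: {2,6,7}→1  {3,4,5}→1  {4,5,7}→3  {5,6,7}→3
  4 left: {2,5,6,7}→4  {3,4,5,7}→4  {4,5,6,7}→6
  5 left: {1,2,5,6,7}→4  {2,4,5,6,7}→10  {3,4,5,6,7}→10
  6 left: {1,2,4,5,6,7}→14  {2,3,4,5,6,7}→20
  placing 0:a first → 34 extensions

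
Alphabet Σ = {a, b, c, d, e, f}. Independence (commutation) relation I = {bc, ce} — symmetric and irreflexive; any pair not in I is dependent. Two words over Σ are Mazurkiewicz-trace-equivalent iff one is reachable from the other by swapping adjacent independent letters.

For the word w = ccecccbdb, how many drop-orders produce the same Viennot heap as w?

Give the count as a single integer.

21

piece 0:c — minimal
piece 1:c rests on {0:c}
piece 2:e — minimal
piece 3:c rests on {1:c}
piece 4:c rests on {3:c}
piece 5:c rests on {4:c}
piece 6:b rests on {2:e}
piece 7:d rests on {5:c, 6:b}
piece 8:b rests on {7:d}
minimal pieces: {0:c, 2:e}
ways to finish when only these pieces remain (= sum over removing one remaining piece with nothing left below it):
  1 left: {8}→1
  2 left: {7,8}→1
  3 left: {5,7,8}→1  {6,7,8}→1
  4 left: {2,6,7,8}→1  {4,5,7,8}→1  {5,6,7,8}→2
  5 left: {2,5,6,7,8}→3  {3,4,5,7,8}→1  {4,5,6,7,8}→3
  6 left: {1,3,4,5,7,8}→1  {2,4,5,6,7,8}→6  {3,4,5,6,7,8}→4
  7 left: {0,1,3,4,5,7,8}→1  {1,3,4,5,6,7,8}→5  {2,3,4,5,6,7,8}→10
  placing 0:c first → 15 extensions
  placing 2:e first → 6 extensions
total linear extensions = 21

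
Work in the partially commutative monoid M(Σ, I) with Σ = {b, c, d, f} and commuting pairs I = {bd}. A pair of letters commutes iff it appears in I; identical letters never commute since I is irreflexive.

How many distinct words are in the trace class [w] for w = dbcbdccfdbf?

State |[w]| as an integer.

8

0(d) covers ∅
1(b) covers ∅
2(c) covers 0:d, 1:b
3(b) covers 2:c
4(d) covers 2:c
5(c) covers 3:b, 4:d
6(c) covers 5:c
7(f) covers 6:c
8(d) covers 7:f
9(b) covers 7:f
10(f) covers 8:d, 9:b
floor of heap: 0:d, 1:b
completions by unplaced set U, small U first (add the entries for U minus each lowest piece of U):
  |U|=1: {10}:1
  |U|=2: {8,10}:1  {9,10}:1
  |U|=3: {8,9,10}:2
  |U|=4: {7,8,9,10}:2
  |U|=5: {6,7,8,9,10}:2
  |U|=6: {5,6,7,8,9,10}:2
  |U|=7: {3,5,6,7,8,9,10}:2  {4,5,6,7,8,9,10}:2
  |U|=8: {3,4,5,6,7,8,9,10}:4
  |U|=9: {2,3,4,5,6,7,8,9,10}:4
  start at 0(d): 4
  start at 1(b): 4
sum over floor = 8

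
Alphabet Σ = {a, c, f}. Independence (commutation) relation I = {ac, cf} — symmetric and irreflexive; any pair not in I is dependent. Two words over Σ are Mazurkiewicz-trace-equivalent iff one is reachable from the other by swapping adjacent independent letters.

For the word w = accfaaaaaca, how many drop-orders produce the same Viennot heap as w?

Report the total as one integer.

drop 0:a onto floor
drop 1:c onto floor
drop 2:c onto {1:c}
drop 3:f onto {0:a}
drop 4:a onto {3:f}
drop 5:a onto {4:a}
drop 6:a onto {5:a}
drop 7:a onto {6:a}
drop 8:a onto {7:a}
drop 9:c onto {2:c}
drop 10:a onto {8:a}
ground layer = {0:a, 1:c}
drop-orders for the pieces not yet dropped (sum over which currently-grounded one goes next):
  1 to go: {9} 1  {10} 1
  2 to go: {2,9} 1  {8,10} 1  {9,10} 2
  3 to go: {1,2,9} 1  {2,9,10} 3  {7,8,10} 1  {8,9,10} 3
  4 to go: {1,2,9,10} 4  {2,8,9,10} 6  {6,7,8,10} 1  {7,8,9,10} 4
  5 to go: {1,2,8,9,10} 10  {2,7,8,9,10} 10  {5,6,7,8,10} 1  {6,7,8,9,10} 5
  6 to go: {1,2,7,8,9,10} 20  {2,6,7,8,9,10} 15  {4,5,6,7,8,10} 1  {5,6,7,8,9,10} 6
  7 to go: {1,2,6,7,8,9,10} 35  {2,5,6,7,8,9,10} 21  {3,4,5,6,7,8,10} 1  {4,5,6,7,8,9,10} 7
  8 to go: {0,3,4,5,6,7,8,10} 1  {1,2,5,6,7,8,9,10} 56  {2,4,5,6,7,8,9,10} 28  {3,4,5,6,7,8,9,10} 8
  9 to go: {0,3,4,5,6,7,8,9,10} 9  {1,2,4,5,6,7,8,9,10} 84  {2,3,4,5,6,7,8,9,10} 36
  if 0:a drops first: 120 orders
  if 1:c drops first: 45 orders
heap linearizations: 165

165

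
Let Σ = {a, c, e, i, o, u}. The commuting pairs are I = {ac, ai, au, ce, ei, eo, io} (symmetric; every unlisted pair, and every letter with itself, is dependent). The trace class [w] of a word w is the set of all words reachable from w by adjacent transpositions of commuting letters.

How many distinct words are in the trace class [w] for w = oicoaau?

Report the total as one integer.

0(o) covers ∅
1(i) covers ∅
2(c) covers 0:o, 1:i
3(o) covers 2:c
4(a) covers 3:o
5(a) covers 4:a
6(u) covers 3:o
floor of heap: 0:o, 1:i
completions by unplaced set U, small U first (add the entries for U minus each lowest piece of U):
  |U|=1: {5}:1  {6}:1
  |U|=2: {4,5}:1  {5,6}:2
  |U|=3: {4,5,6}:3
  |U|=4: {3,4,5,6}:3
  |U|=5: {2,3,4,5,6}:3
  start at 0(o): 3
  start at 1(i): 3
sum over floor = 6

6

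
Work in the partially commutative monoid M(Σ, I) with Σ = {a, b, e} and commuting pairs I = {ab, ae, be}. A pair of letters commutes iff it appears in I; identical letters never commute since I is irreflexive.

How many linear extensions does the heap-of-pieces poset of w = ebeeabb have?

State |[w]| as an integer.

#0=e has no predecessor
#1=b has no predecessor
#2=e depends on [0:e]
#3=e depends on [2:e]
#4=a has no predecessor
#5=b depends on [1:b]
#6=b depends on [5:b]
sources: [0:e, 1:b, 4:a]
N(rest) = Σ N(rest − s) over sources s of rest; N(one piece) = 1:
  size 1 → [3]=1  [4]=1  [6]=1
  size 2 → [2,3]=1  [3,4]=2  [3,6]=2  [4,6]=2  [5,6]=1
  size 3 → [0,2,3]=1  [1,5,6]=1  [2,3,4]=3  [2,3,6]=3  [3,4,6]=6  [3,5,6]=3  [4,5,6]=3
  size 4 → [0,2,3,4]=4  [0,2,3,6]=4  [1,3,5,6]=4  [1,4,5,6]=4  [2,3,4,6]=12  [2,3,5,6]=6  [3,4,5,6]=12
  size 5 → [0,2,3,4,6]=20  [0,2,3,5,6]=10  [1,2,3,5,6]=10  [1,3,4,5,6]=20  [2,3,4,5,6]=30
  first=0(e) contributes 60
  first=1(b) contributes 60
  first=4(a) contributes 20
|[w]| = 140

140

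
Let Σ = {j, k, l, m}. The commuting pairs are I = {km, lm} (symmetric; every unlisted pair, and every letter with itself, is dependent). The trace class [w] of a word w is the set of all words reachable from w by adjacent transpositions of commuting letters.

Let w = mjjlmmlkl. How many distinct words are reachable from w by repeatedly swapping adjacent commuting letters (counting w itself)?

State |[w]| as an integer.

piece 0:m — minimal
piece 1:j rests on {0:m}
piece 2:j rests on {1:j}
piece 3:l rests on {2:j}
piece 4:m rests on {2:j}
piece 5:m rests on {4:m}
piece 6:l rests on {3:l}
piece 7:k rests on {6:l}
piece 8:l rests on {7:k}
minimal pieces: {0:m}
ways to finish when only these pieces remain (= sum over removing one remaining piece with nothing left below it):
  1 left: {5}→1  {8}→1
  2 left: {4,5}→1  {5,8}→2  {7,8}→1
  3 left: {4,5,8}→3  {5,7,8}→3  {6,7,8}→1
  4 left: {3,6,7,8}→1  {4,5,7,8}→6  {5,6,7,8}→4
  5 left: {3,5,6,7,8}→5  {4,5,6,7,8}→10
  6 left: {3,4,5,6,7,8}→15
  7 left: {2,3,4,5,6,7,8}→15
  placing 0:m first → 15 extensions

15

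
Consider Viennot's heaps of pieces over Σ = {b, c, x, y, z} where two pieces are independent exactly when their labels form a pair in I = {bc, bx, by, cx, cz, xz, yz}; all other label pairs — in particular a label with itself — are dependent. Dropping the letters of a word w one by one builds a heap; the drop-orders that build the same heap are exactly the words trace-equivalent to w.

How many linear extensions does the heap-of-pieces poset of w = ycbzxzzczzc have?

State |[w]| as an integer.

#0=y has no predecessor
#1=c depends on [0:y]
#2=b has no predecessor
#3=z depends on [2:b]
#4=x depends on [0:y]
#5=z depends on [3:z]
#6=z depends on [5:z]
#7=c depends on [1:c]
#8=z depends on [6:z]
#9=z depends on [8:z]
#10=c depends on [7:c]
sources: [0:y, 2:b]
N(rest) = Σ N(rest − s) over sources s of rest; N(one piece) = 1:
  size 1 → [4]=1  [9]=1  [10]=1
  size 2 → [4,9]=2  [4,10]=2  [7,10]=1  [8,9]=1  [9,10]=2
  size 3 → [1,7,10]=1  [4,7,10]=3  [4,8,9]=3  [4,9,10]=6  [6,8,9]=1  [7,9,10]=3  [8,9,10]=3
  size 4 → [1,4,7,10]=4  [1,7,9,10]=4  [4,6,8,9]=4  [4,7,9,10]=12  [4,8,9,10]=12  [5,6,8,9]=1  [6,8,9,10]=4  [7,8,9,10]=6
  size 5 → [0,1,4,7,10]=4  [1,4,7,9,10]=20  [1,7,8,9,10]=10  [3,5,6,8,9]=1  [4,5,6,8,9]=5  [4,6,8,9,10]=20  [4,7,8,9,10]=30  [5,6,8,9,10]=5  [6,7,8,9,10]=10
  size 6 → [0,1,4,7,9,10]=24  [1,4,7,8,9,10]=60  [1,6,7,8,9,10]=20  [2,3,5,6,8,9]=1  [3,4,5,6,8,9]=6  [3,5,6,8,9,10]=6  [4,5,6,8,9,10]=30  [4,6,7,8,9,10]=60  [5,6,7,8,9,10]=15
  size 7 → [0,1,4,7,8,9,10]=84  [1,4,6,7,8,9,10]=140  [1,5,6,7,8,9,10]=35  [2,3,4,5,6,8,9]=7  [2,3,5,6,8,9,10]=7  [3,4,5,6,8,9,10]=42  [3,5,6,7,8,9,10]=21  [4,5,6,7,8,9,10]=105
  size 8 → [0,1,4,6,7,8,9,10]=224  [1,3,5,6,7,8,9,10]=56  [1,4,5,6,7,8,9,10]=280  [2,3,4,5,6,8,9,10]=56  [2,3,5,6,7,8,9,10]=28  [3,4,5,6,7,8,9,10]=168
  size 9 → [0,1,4,5,6,7,8,9,10]=504  [1,2,3,5,6,7,8,9,10]=84  [1,3,4,5,6,7,8,9,10]=504  [2,3,4,5,6,7,8,9,10]=252
  first=0(y) contributes 840
  first=2(b) contributes 1008
|[w]| = 1848

1848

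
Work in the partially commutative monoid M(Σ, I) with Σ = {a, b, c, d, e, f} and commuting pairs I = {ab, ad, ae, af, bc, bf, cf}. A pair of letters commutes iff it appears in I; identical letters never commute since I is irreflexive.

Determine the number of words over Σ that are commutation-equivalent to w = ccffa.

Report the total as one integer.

10

drop 0:c onto floor
drop 1:c onto {0:c}
drop 2:f onto floor
drop 3:f onto {2:f}
drop 4:a onto {1:c}
ground layer = {0:c, 2:f}
drop-orders for the pieces not yet dropped (sum over which currently-grounded one goes next):
  1 to go: {3} 1  {4} 1
  2 to go: {1,4} 1  {2,3} 1  {3,4} 2
  3 to go: {0,1,4} 1  {1,3,4} 3  {2,3,4} 3
  if 0:c drops first: 6 orders
  if 2:f drops first: 4 orders
heap linearizations: 10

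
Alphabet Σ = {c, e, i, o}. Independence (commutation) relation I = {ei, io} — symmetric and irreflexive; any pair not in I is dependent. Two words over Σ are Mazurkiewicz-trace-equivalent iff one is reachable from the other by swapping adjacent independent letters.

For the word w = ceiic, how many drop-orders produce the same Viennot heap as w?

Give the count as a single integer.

#0=c has no predecessor
#1=e depends on [0:c]
#2=i depends on [0:c]
#3=i depends on [2:i]
#4=c depends on [1:e, 3:i]
sources: [0:c]
N(rest) = Σ N(rest − s) over sources s of rest; N(one piece) = 1:
  size 1 → [4]=1
  size 2 → [1,4]=1  [3,4]=1
  size 3 → [1,3,4]=2  [2,3,4]=1
  first=0(c) contributes 3

3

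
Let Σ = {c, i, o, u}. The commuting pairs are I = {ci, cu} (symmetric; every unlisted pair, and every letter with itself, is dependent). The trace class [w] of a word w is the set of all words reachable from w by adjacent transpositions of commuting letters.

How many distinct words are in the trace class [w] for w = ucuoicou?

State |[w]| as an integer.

drop 0:u onto floor
drop 1:c onto floor
drop 2:u onto {0:u}
drop 3:o onto {1:c, 2:u}
drop 4:i onto {3:o}
drop 5:c onto {3:o}
drop 6:o onto {4:i, 5:c}
drop 7:u onto {6:o}
ground layer = {0:u, 1:c}
drop-orders for the pieces not yet dropped (sum over which currently-grounded one goes next):
  1 to go: {7} 1
  2 to go: {6,7} 1
  3 to go: {4,6,7} 1  {5,6,7} 1
  4 to go: {4,5,6,7} 2
  5 to go: {3,4,5,6,7} 2
  6 to go: {1,3,4,5,6,7} 2  {2,3,4,5,6,7} 2
  if 0:u drops first: 4 orders
  if 1:c drops first: 2 orders
heap linearizations: 6

6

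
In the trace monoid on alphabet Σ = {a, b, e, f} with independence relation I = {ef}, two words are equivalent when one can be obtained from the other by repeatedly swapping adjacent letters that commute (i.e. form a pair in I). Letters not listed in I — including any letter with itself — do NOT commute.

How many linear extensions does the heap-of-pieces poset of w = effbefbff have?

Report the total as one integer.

drop 0:e onto floor
drop 1:f onto floor
drop 2:f onto {1:f}
drop 3:b onto {0:e, 2:f}
drop 4:e onto {3:b}
drop 5:f onto {3:b}
drop 6:b onto {4:e, 5:f}
drop 7:f onto {6:b}
drop 8:f onto {7:f}
ground layer = {0:e, 1:f}
drop-orders for the pieces not yet dropped (sum over which currently-grounded one goes next):
  1 to go: {8} 1
  2 to go: {7,8} 1
  3 to go: {6,7,8} 1
  4 to go: {4,6,7,8} 1  {5,6,7,8} 1
  5 to go: {4,5,6,7,8} 2
  6 to go: {3,4,5,6,7,8} 2
  7 to go: {0,3,4,5,6,7,8} 2  {2,3,4,5,6,7,8} 2
  if 0:e drops first: 2 orders
  if 1:f drops first: 4 orders
heap linearizations: 6

6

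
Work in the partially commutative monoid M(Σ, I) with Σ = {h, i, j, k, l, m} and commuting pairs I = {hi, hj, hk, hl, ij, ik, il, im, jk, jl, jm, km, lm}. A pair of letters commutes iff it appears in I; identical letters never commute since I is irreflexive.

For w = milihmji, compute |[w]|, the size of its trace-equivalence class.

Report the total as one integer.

1120

#0=m has no predecessor
#1=i has no predecessor
#2=l has no predecessor
#3=i depends on [1:i]
#4=h depends on [0:m]
#5=m depends on [4:h]
#6=j has no predecessor
#7=i depends on [3:i]
sources: [0:m, 1:i, 2:l, 6:j]
N(rest) = Σ N(rest − s) over sources s of rest; N(one piece) = 1:
  size 1 → [2]=1  [5]=1  [6]=1  [7]=1
  size 2 → [2,5]=2  [2,6]=2  [2,7]=2  [3,7]=1  [4,5]=1  [5,6]=2  [5,7]=2  [6,7]=2
  size 3 → [0,4,5]=1  [1,3,7]=1  [2,3,7]=3  [2,4,5]=3  [2,5,6]=6  [2,5,7]=6  [2,6,7]=6  [3,5,7]=3  [3,6,7]=3  [4,5,6]=3  [4,5,7]=3  [5,6,7]=6
  size 4 → [0,2,4,5]=4  [0,4,5,6]=4  [0,4,5,7]=4  [1,2,3,7]=4  [1,3,5,7]=4  [1,3,6,7]=4  [2,3,5,7]=12  [2,3,6,7]=12  [2,4,5,6]=12  [2,4,5,7]=12  [2,5,6,7]=24  [3,4,5,7]=6  [3,5,6,7]=12  [4,5,6,7]=12
  size 5 → [0,2,4,5,6]=20  [0,2,4,5,7]=20  [0,3,4,5,7]=10  [0,4,5,6,7]=20  [1,2,3,5,7]=20  [1,2,3,6,7]=20  [1,3,4,5,7]=10  [1,3,5,6,7]=20  [2,3,4,5,7]=30  [2,3,5,6,7]=60  [2,4,5,6,7]=60  [3,4,5,6,7]=30
  size 6 → [0,1,3,4,5,7]=20  [0,2,3,4,5,7]=60  [0,2,4,5,6,7]=120  [0,3,4,5,6,7]=60  [1,2,3,4,5,7]=60  [1,2,3,5,6,7]=120  [1,3,4,5,6,7]=60  [2,3,4,5,6,7]=180
  first=0(m) contributes 420
  first=1(i) contributes 420
  first=2(l) contributes 140
  first=6(j) contributes 140
|[w]| = 1120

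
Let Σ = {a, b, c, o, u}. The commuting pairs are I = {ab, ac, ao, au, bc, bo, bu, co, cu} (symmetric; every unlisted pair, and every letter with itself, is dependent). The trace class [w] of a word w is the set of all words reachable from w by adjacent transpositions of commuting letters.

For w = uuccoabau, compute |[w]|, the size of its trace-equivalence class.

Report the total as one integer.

3780

piece 0:u — minimal
piece 1:u rests on {0:u}
piece 2:c — minimal
piece 3:c rests on {2:c}
piece 4:o rests on {1:u}
piece 5:a — minimal
piece 6:b — minimal
piece 7:a rests on {5:a}
piece 8:u rests on {4:o}
minimal pieces: {0:u, 2:c, 5:a, 6:b}
ways to finish when only these pieces remain (= sum over removing one remaining piece with nothing left below it):
  1 left: {3}→1  {6}→1  {7}→1  {8}→1
  2 left: {2,3}→1  {3,6}→2  {3,7}→2  {3,8}→2  {4,8}→1  {5,7}→1  {6,7}→2  {6,8}→2  {7,8}→2
  3 left: {1,4,8}→1  {2,3,6}→3  {2,3,7}→3  {2,3,8}→3  {3,4,8}→3  {3,5,7}→3  {3,6,7}→6  {3,6,8}→6  {3,7,8}→6  {4,6,8}→3  {4,7,8}→3  {5,6,7}→3  {5,7,8}→3  {6,7,8}→6
  4 left: {0,1,4,8}→1  {1,3,4,8}→4  {1,4,6,8}→4  {1,4,7,8}→4  {2,3,4,8}→6  {2,3,5,7}→6  {2,3,6,7}→12  {2,3,6,8}→12  {2,3,7,8}→12  {3,4,6,8}→12  {3,4,7,8}→12  {3,5,6,7}→12  {3,5,7,8}→12  {3,6,7,8}→24  {4,5,7,8}→6  {4,6,7,8}→12  {5,6,7,8}→12
  5 left: {0,1,3,4,8}→5  {0,1,4,6,8}→5  {0,1,4,7,8}→5  {1,2,3,4,8}→10  {1,3,4,6,8}→20  {1,3,4,7,8}→20  {1,4,5,7,8}→10  {1,4,6,7,8}→20  {2,3,4,6,8}→30  {2,3,4,7,8}→30  {2,3,5,6,7}→30  {2,3,5,7,8}→30  {2,3,6,7,8}→60  {3,4,5,7,8}→30  {3,4,6,7,8}→60  {3,5,6,7,8}→60  {4,5,6,7,8}→30
  6 left: {0,1,2,3,4,8}→15  {0,1,3,4,6,8}→30  {0,1,3,4,7,8}→30  {0,1,4,5,7,8}→15  {0,1,4,6,7,8}→30  {1,2,3,4,6,8}→60  {1,2,3,4,7,8}→60  {1,3,4,5,7,8}→60  {1,3,4,6,7,8}→120  {1,4,5,6,7,8}→60  {2,3,4,5,7,8}→90  {2,3,4,6,7,8}→180  {2,3,5,6,7,8}→180  {3,4,5,6,7,8}→180
  7 left: {0,1,2,3,4,6,8}→105  {0,1,2,3,4,7,8}→105  {0,1,3,4,5,7,8}→105  {0,1,3,4,6,7,8}→210  {0,1,4,5,6,7,8}→105  {1,2,3,4,5,7,8}→210  {1,2,3,4,6,7,8}→420  {1,3,4,5,6,7,8}→420  {2,3,4,5,6,7,8}→630
  placing 0:u first → 1680 extensions
  placing 2:c first → 840 extensions
  placing 5:a first → 840 extensions
  placing 6:b first → 420 extensions
total linear extensions = 3780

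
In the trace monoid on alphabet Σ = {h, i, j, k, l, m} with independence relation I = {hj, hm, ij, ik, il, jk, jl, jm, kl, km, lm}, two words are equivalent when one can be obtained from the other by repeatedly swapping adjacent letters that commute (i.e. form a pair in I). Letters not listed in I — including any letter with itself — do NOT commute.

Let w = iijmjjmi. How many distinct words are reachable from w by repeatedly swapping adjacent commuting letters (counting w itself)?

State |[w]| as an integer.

56

#0=i has no predecessor
#1=i depends on [0:i]
#2=j has no predecessor
#3=m depends on [1:i]
#4=j depends on [2:j]
#5=j depends on [4:j]
#6=m depends on [3:m]
#7=i depends on [6:m]
sources: [0:i, 2:j]
N(rest) = Σ N(rest − s) over sources s of rest; N(one piece) = 1:
  size 1 → [5]=1  [7]=1
  size 2 → [4,5]=1  [5,7]=2  [6,7]=1
  size 3 → [2,4,5]=1  [3,6,7]=1  [4,5,7]=3  [5,6,7]=3
  size 4 → [1,3,6,7]=1  [2,4,5,7]=4  [3,5,6,7]=4  [4,5,6,7]=6
  size 5 → [0,1,3,6,7]=1  [1,3,5,6,7]=5  [2,4,5,6,7]=10  [3,4,5,6,7]=10
  size 6 → [0,1,3,5,6,7]=6  [1,3,4,5,6,7]=15  [2,3,4,5,6,7]=20
  first=0(i) contributes 35
  first=2(j) contributes 21
|[w]| = 56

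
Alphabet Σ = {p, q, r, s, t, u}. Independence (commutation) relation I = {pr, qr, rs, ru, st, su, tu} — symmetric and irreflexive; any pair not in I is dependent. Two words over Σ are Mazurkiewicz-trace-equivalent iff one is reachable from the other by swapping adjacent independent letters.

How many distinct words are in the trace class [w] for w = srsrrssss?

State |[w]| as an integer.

0(s) covers ∅
1(r) covers ∅
2(s) covers 0:s
3(r) covers 1:r
4(r) covers 3:r
5(s) covers 2:s
6(s) covers 5:s
7(s) covers 6:s
8(s) covers 7:s
floor of heap: 0:s, 1:r
completions by unplaced set U, small U first (add the entries for U minus each lowest piece of U):
  |U|=1: {4}:1  {8}:1
  |U|=2: {3,4}:1  {4,8}:2  {7,8}:1
  |U|=3: {1,3,4}:1  {3,4,8}:3  {4,7,8}:3  {6,7,8}:1
  |U|=4: {1,3,4,8}:4  {3,4,7,8}:6  {4,6,7,8}:4  {5,6,7,8}:1
  |U|=5: {1,3,4,7,8}:10  {2,5,6,7,8}:1  {3,4,6,7,8}:10  {4,5,6,7,8}:5
  |U|=6: {0,2,5,6,7,8}:1  {1,3,4,6,7,8}:20  {2,4,5,6,7,8}:6  {3,4,5,6,7,8}:15
  |U|=7: {0,2,4,5,6,7,8}:7  {1,3,4,5,6,7,8}:35  {2,3,4,5,6,7,8}:21
  start at 0(s): 56
  start at 1(r): 28
sum over floor = 84

84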